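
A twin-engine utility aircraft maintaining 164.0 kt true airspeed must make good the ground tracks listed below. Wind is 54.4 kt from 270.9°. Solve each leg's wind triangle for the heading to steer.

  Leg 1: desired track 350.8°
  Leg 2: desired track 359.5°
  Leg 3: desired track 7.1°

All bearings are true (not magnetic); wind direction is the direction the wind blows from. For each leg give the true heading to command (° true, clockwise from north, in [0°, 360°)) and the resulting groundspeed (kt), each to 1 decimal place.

Leg 1: desired track 350.8°; wind correction -19.1° → command heading 331.7°, groundspeed 145.5 kt
Leg 2: desired track 359.5°; wind correction -19.4° → command heading 340.1°, groundspeed 153.4 kt
Leg 3: desired track 7.1°; wind correction -19.3° → command heading 347.8°, groundspeed 160.7 kt

Leg 1: heading=331.7°, groundspeed=145.5 kt
Leg 2: heading=340.1°, groundspeed=153.4 kt
Leg 3: heading=347.8°, groundspeed=160.7 kt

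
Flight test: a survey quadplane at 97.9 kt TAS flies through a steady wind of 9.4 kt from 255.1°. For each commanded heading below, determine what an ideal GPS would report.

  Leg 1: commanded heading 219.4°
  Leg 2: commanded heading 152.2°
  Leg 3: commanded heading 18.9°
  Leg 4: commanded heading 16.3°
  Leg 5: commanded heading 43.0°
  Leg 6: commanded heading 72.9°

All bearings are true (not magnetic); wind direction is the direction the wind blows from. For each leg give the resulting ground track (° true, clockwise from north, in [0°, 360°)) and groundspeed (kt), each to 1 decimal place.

Leg 1: track=215.9°, groundspeed=90.4 kt
Leg 2: track=147.0°, groundspeed=100.4 kt
Leg 3: track=23.2°, groundspeed=103.4 kt
Leg 4: track=20.8°, groundspeed=103.1 kt
Leg 5: track=45.7°, groundspeed=106.0 kt
Leg 6: track=73.1°, groundspeed=107.3 kt

Leg 1: heading 219.4°; drift -3.5° → track 215.9°, groundspeed 90.4 kt
Leg 2: heading 152.2°; drift -5.2° → track 147.0°, groundspeed 100.4 kt
Leg 3: heading 18.9°; drift +4.3° → track 23.2°, groundspeed 103.4 kt
Leg 4: heading 16.3°; drift +4.5° → track 20.8°, groundspeed 103.1 kt
Leg 5: heading 43.0°; drift +2.7° → track 45.7°, groundspeed 106.0 kt
Leg 6: heading 72.9°; drift +0.2° → track 73.1°, groundspeed 107.3 kt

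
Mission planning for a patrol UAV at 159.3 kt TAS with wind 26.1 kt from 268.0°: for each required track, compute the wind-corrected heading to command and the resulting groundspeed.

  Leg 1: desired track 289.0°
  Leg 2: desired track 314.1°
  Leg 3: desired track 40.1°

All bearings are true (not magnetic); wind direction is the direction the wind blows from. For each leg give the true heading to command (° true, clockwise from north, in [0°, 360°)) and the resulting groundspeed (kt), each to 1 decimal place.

Leg 1: heading=285.6°, groundspeed=134.7 kt
Leg 2: heading=307.3°, groundspeed=140.1 kt
Leg 3: heading=33.1°, groundspeed=175.6 kt

Leg 1: desired track 289.0°; wind correction -3.4° → command heading 285.6°, groundspeed 134.7 kt
Leg 2: desired track 314.1°; wind correction -6.8° → command heading 307.3°, groundspeed 140.1 kt
Leg 3: desired track 40.1°; wind correction -7.0° → command heading 33.1°, groundspeed 175.6 kt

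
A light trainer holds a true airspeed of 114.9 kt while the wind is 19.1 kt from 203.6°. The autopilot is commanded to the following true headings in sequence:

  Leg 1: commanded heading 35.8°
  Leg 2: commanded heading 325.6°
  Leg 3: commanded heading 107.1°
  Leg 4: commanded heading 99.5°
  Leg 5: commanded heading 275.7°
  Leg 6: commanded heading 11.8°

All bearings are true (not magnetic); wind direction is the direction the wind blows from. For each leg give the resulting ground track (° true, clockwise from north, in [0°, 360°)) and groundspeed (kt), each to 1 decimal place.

Leg 1: track=34.1°, groundspeed=133.6 kt
Leg 2: track=333.0°, groundspeed=126.1 kt
Leg 3: track=97.9°, groundspeed=118.6 kt
Leg 4: track=90.7°, groundspeed=121.0 kt
Leg 5: track=285.2°, groundspeed=110.5 kt
Leg 6: track=13.5°, groundspeed=133.7 kt

Leg 1: heading 35.8°; drift -1.7° → track 34.1°, groundspeed 133.6 kt
Leg 2: heading 325.6°; drift +7.4° → track 333.0°, groundspeed 126.1 kt
Leg 3: heading 107.1°; drift -9.2° → track 97.9°, groundspeed 118.6 kt
Leg 4: heading 99.5°; drift -8.8° → track 90.7°, groundspeed 121.0 kt
Leg 5: heading 275.7°; drift +9.5° → track 285.2°, groundspeed 110.5 kt
Leg 6: heading 11.8°; drift +1.7° → track 13.5°, groundspeed 133.7 kt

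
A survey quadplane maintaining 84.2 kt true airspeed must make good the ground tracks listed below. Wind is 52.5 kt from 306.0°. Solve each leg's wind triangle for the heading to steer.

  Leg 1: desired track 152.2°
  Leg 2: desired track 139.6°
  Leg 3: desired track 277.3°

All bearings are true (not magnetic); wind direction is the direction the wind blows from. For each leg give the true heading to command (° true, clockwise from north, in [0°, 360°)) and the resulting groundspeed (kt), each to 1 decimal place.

Leg 1: desired track 152.2°; wind correction +16.0° → command heading 168.2°, groundspeed 128.1 kt
Leg 2: desired track 139.6°; wind correction +8.4° → command heading 148.0°, groundspeed 134.3 kt
Leg 3: desired track 277.3°; wind correction +17.4° → command heading 294.7°, groundspeed 34.3 kt

Leg 1: heading=168.2°, groundspeed=128.1 kt
Leg 2: heading=148.0°, groundspeed=134.3 kt
Leg 3: heading=294.7°, groundspeed=34.3 kt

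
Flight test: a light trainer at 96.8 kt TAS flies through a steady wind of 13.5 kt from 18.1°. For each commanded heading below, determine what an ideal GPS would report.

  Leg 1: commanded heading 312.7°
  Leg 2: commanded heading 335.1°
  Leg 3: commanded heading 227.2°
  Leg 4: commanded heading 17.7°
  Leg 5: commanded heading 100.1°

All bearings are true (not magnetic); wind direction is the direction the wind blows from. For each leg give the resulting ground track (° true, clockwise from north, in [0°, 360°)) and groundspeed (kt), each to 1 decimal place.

Leg 1: track=305.0°, groundspeed=92.0 kt
Leg 2: track=329.1°, groundspeed=87.4 kt
Leg 3: track=223.7°, groundspeed=108.8 kt
Leg 4: track=17.6°, groundspeed=83.3 kt
Leg 5: track=108.1°, groundspeed=95.9 kt

Leg 1: heading 312.7°; drift -7.7° → track 305.0°, groundspeed 92.0 kt
Leg 2: heading 335.1°; drift -6.0° → track 329.1°, groundspeed 87.4 kt
Leg 3: heading 227.2°; drift -3.5° → track 223.7°, groundspeed 108.8 kt
Leg 4: heading 17.7°; drift -0.1° → track 17.6°, groundspeed 83.3 kt
Leg 5: heading 100.1°; drift +8.0° → track 108.1°, groundspeed 95.9 kt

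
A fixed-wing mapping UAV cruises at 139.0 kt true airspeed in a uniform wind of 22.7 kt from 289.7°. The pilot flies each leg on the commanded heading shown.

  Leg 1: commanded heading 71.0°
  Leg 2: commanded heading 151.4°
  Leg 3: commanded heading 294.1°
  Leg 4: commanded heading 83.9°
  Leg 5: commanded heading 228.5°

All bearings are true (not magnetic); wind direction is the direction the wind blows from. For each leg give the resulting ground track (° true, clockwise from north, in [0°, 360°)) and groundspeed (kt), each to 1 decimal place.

Leg 1: track=76.2°, groundspeed=157.4 kt
Leg 2: track=145.9°, groundspeed=156.7 kt
Leg 3: track=295.0°, groundspeed=116.4 kt
Leg 4: track=87.4°, groundspeed=159.7 kt
Leg 5: track=219.7°, groundspeed=129.6 kt

Leg 1: heading 71.0°; drift +5.2° → track 76.2°, groundspeed 157.4 kt
Leg 2: heading 151.4°; drift -5.5° → track 145.9°, groundspeed 156.7 kt
Leg 3: heading 294.1°; drift +0.9° → track 295.0°, groundspeed 116.4 kt
Leg 4: heading 83.9°; drift +3.5° → track 87.4°, groundspeed 159.7 kt
Leg 5: heading 228.5°; drift -8.8° → track 219.7°, groundspeed 129.6 kt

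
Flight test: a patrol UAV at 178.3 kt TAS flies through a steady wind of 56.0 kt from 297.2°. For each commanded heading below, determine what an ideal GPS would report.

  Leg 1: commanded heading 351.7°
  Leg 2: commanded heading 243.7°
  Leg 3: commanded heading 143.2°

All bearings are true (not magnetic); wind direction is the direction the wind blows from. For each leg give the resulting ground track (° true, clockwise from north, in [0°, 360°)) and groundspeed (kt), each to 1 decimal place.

Leg 1: track=9.1°, groundspeed=152.7 kt
Leg 2: track=226.5°, groundspeed=151.8 kt
Leg 3: track=137.1°, groundspeed=229.9 kt

Leg 1: heading 351.7°; drift +17.4° → track 9.1°, groundspeed 152.7 kt
Leg 2: heading 243.7°; drift -17.2° → track 226.5°, groundspeed 151.8 kt
Leg 3: heading 143.2°; drift -6.1° → track 137.1°, groundspeed 229.9 kt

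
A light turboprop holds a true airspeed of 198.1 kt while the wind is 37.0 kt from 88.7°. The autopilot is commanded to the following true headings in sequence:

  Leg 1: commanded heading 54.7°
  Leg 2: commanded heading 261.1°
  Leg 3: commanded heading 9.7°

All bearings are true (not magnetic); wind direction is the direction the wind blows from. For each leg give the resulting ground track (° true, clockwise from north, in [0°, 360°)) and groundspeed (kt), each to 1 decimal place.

Leg 1: heading 54.7°; drift -7.0° → track 47.7°, groundspeed 168.7 kt
Leg 2: heading 261.1°; drift +1.2° → track 262.3°, groundspeed 234.8 kt
Leg 3: heading 9.7°; drift -10.8° → track 358.9°, groundspeed 194.5 kt

Leg 1: track=47.7°, groundspeed=168.7 kt
Leg 2: track=262.3°, groundspeed=234.8 kt
Leg 3: track=358.9°, groundspeed=194.5 kt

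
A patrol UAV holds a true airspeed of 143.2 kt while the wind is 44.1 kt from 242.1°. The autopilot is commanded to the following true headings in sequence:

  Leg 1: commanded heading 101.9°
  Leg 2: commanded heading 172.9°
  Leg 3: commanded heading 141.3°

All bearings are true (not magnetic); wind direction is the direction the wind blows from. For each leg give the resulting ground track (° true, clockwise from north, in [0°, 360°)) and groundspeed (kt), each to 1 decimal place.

Leg 1: heading 101.9°; drift -9.1° → track 92.8°, groundspeed 179.3 kt
Leg 2: heading 172.9°; drift -17.9° → track 155.0°, groundspeed 134.0 kt
Leg 3: heading 141.3°; drift -16.0° → track 125.3°, groundspeed 157.5 kt

Leg 1: track=92.8°, groundspeed=179.3 kt
Leg 2: track=155.0°, groundspeed=134.0 kt
Leg 3: track=125.3°, groundspeed=157.5 kt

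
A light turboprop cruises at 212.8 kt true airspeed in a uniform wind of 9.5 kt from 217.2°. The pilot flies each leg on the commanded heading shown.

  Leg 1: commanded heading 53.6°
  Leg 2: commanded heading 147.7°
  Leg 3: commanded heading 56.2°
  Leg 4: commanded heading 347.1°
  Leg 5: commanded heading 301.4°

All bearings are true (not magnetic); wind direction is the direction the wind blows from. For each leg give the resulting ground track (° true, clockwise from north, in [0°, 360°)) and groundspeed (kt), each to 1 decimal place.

Leg 1: heading 53.6°; drift -0.7° → track 52.9°, groundspeed 221.9 kt
Leg 2: heading 147.7°; drift -2.4° → track 145.3°, groundspeed 209.7 kt
Leg 3: heading 56.2°; drift -0.8° → track 55.4°, groundspeed 221.8 kt
Leg 4: heading 347.1°; drift +1.9° → track 349.0°, groundspeed 219.0 kt
Leg 5: heading 301.4°; drift +2.6° → track 304.0°, groundspeed 212.1 kt

Leg 1: track=52.9°, groundspeed=221.9 kt
Leg 2: track=145.3°, groundspeed=209.7 kt
Leg 3: track=55.4°, groundspeed=221.8 kt
Leg 4: track=349.0°, groundspeed=219.0 kt
Leg 5: track=304.0°, groundspeed=212.1 kt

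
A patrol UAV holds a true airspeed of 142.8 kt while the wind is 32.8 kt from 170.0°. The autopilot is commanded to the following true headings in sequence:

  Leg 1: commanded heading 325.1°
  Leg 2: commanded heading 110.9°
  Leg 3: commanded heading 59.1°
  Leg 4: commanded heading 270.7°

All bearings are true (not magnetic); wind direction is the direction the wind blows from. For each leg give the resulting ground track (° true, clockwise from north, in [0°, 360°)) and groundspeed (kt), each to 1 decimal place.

Leg 1: track=329.7°, groundspeed=173.1 kt
Leg 2: track=98.3°, groundspeed=129.1 kt
Leg 3: track=47.9°, groundspeed=157.5 kt
Leg 4: track=282.9°, groundspeed=152.3 kt

Leg 1: heading 325.1°; drift +4.6° → track 329.7°, groundspeed 173.1 kt
Leg 2: heading 110.9°; drift -12.6° → track 98.3°, groundspeed 129.1 kt
Leg 3: heading 59.1°; drift -11.2° → track 47.9°, groundspeed 157.5 kt
Leg 4: heading 270.7°; drift +12.2° → track 282.9°, groundspeed 152.3 kt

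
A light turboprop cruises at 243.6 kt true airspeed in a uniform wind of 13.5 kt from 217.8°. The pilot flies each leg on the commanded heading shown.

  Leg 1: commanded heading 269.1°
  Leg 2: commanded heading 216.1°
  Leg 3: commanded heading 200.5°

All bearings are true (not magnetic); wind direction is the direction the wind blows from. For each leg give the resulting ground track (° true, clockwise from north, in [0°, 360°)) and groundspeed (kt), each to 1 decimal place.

Leg 1: heading 269.1°; drift +2.6° → track 271.7°, groundspeed 235.4 kt
Leg 2: heading 216.1°; drift -0.1° → track 216.0°, groundspeed 230.1 kt
Leg 3: heading 200.5°; drift -1.0° → track 199.5°, groundspeed 230.7 kt

Leg 1: track=271.7°, groundspeed=235.4 kt
Leg 2: track=216.0°, groundspeed=230.1 kt
Leg 3: track=199.5°, groundspeed=230.7 kt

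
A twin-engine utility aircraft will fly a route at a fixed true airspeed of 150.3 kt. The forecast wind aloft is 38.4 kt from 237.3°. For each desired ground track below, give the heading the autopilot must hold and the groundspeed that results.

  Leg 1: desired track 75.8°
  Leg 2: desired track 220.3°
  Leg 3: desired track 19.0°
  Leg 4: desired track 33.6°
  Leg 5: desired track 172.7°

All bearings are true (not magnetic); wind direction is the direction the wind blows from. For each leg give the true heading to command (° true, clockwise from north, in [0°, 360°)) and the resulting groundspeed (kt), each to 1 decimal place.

Leg 1: heading=80.4°, groundspeed=186.2 kt
Leg 2: heading=224.6°, groundspeed=113.2 kt
Leg 3: heading=9.9°, groundspeed=178.5 kt
Leg 4: heading=27.7°, groundspeed=184.7 kt
Leg 5: heading=186.0°, groundspeed=129.8 kt

Leg 1: desired track 75.8°; wind correction +4.6° → command heading 80.4°, groundspeed 186.2 kt
Leg 2: desired track 220.3°; wind correction +4.3° → command heading 224.6°, groundspeed 113.2 kt
Leg 3: desired track 19.0°; wind correction -9.1° → command heading 9.9°, groundspeed 178.5 kt
Leg 4: desired track 33.6°; wind correction -5.9° → command heading 27.7°, groundspeed 184.7 kt
Leg 5: desired track 172.7°; wind correction +13.3° → command heading 186.0°, groundspeed 129.8 kt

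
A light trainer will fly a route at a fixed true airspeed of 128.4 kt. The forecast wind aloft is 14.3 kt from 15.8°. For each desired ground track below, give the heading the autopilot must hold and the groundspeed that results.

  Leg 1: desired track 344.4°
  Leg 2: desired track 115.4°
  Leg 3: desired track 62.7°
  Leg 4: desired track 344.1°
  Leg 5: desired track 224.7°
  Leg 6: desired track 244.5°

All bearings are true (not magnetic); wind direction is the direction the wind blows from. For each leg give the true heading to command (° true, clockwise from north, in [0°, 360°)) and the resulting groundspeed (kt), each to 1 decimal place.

Leg 1: heading=347.7°, groundspeed=116.0 kt
Leg 2: heading=109.1°, groundspeed=130.0 kt
Leg 3: heading=58.0°, groundspeed=118.2 kt
Leg 4: heading=347.5°, groundspeed=116.0 kt
Leg 5: heading=227.8°, groundspeed=140.7 kt
Leg 6: heading=249.3°, groundspeed=137.4 kt

Leg 1: desired track 344.4°; wind correction +3.3° → command heading 347.7°, groundspeed 116.0 kt
Leg 2: desired track 115.4°; wind correction -6.3° → command heading 109.1°, groundspeed 130.0 kt
Leg 3: desired track 62.7°; wind correction -4.7° → command heading 58.0°, groundspeed 118.2 kt
Leg 4: desired track 344.1°; wind correction +3.4° → command heading 347.5°, groundspeed 116.0 kt
Leg 5: desired track 224.7°; wind correction +3.1° → command heading 227.8°, groundspeed 140.7 kt
Leg 6: desired track 244.5°; wind correction +4.8° → command heading 249.3°, groundspeed 137.4 kt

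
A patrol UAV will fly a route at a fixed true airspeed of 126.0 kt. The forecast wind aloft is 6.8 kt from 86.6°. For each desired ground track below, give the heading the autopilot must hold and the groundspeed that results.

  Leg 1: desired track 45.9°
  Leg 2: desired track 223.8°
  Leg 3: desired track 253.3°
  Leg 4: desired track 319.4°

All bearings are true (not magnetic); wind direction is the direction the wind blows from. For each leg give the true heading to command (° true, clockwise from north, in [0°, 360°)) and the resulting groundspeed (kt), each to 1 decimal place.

Leg 1: heading=47.9°, groundspeed=120.8 kt
Leg 2: heading=221.7°, groundspeed=130.9 kt
Leg 3: heading=252.6°, groundspeed=132.6 kt
Leg 4: heading=321.9°, groundspeed=130.0 kt

Leg 1: desired track 45.9°; wind correction +2.0° → command heading 47.9°, groundspeed 120.8 kt
Leg 2: desired track 223.8°; wind correction -2.1° → command heading 221.7°, groundspeed 130.9 kt
Leg 3: desired track 253.3°; wind correction -0.7° → command heading 252.6°, groundspeed 132.6 kt
Leg 4: desired track 319.4°; wind correction +2.5° → command heading 321.9°, groundspeed 130.0 kt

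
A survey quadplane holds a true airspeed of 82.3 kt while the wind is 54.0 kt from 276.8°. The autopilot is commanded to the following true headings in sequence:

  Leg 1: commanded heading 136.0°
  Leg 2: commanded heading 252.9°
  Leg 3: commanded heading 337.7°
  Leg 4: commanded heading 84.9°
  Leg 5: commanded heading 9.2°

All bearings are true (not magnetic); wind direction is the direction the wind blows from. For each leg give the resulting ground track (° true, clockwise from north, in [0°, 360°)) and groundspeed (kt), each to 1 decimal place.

Leg 1: heading 136.0°; drift -15.4° → track 120.6°, groundspeed 128.8 kt
Leg 2: heading 252.9°; drift -33.6° → track 219.3°, groundspeed 39.5 kt
Leg 3: heading 337.7°; drift +40.1° → track 17.8°, groundspeed 73.3 kt
Leg 4: heading 84.9°; drift +4.7° → track 89.6°, groundspeed 135.6 kt
Leg 5: heading 9.2°; drift +32.5° → track 41.7°, groundspeed 100.3 kt

Leg 1: track=120.6°, groundspeed=128.8 kt
Leg 2: track=219.3°, groundspeed=39.5 kt
Leg 3: track=17.8°, groundspeed=73.3 kt
Leg 4: track=89.6°, groundspeed=135.6 kt
Leg 5: track=41.7°, groundspeed=100.3 kt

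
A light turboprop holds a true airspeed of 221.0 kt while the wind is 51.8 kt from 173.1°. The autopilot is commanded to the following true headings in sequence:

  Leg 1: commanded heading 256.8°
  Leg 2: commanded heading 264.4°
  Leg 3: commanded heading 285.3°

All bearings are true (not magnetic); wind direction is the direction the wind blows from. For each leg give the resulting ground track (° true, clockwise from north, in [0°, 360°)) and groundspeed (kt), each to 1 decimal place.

Leg 1: track=270.2°, groundspeed=221.4 kt
Leg 2: track=277.5°, groundspeed=228.1 kt
Leg 3: track=296.6°, groundspeed=245.3 kt

Leg 1: heading 256.8°; drift +13.4° → track 270.2°, groundspeed 221.4 kt
Leg 2: heading 264.4°; drift +13.1° → track 277.5°, groundspeed 228.1 kt
Leg 3: heading 285.3°; drift +11.3° → track 296.6°, groundspeed 245.3 kt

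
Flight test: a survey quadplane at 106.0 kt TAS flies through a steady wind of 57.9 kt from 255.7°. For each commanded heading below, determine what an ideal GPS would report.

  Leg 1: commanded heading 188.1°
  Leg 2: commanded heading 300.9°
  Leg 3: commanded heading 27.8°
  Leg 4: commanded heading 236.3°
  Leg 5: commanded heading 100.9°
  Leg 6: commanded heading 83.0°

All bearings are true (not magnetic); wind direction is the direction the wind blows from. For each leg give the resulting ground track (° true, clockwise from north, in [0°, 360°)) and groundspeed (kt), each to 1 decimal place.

Leg 1: heading 188.1°; drift -32.5° → track 155.6°, groundspeed 99.6 kt
Leg 2: heading 300.9°; drift +32.2° → track 333.1°, groundspeed 77.1 kt
Leg 3: heading 27.8°; drift +16.5° → track 44.3°, groundspeed 151.1 kt
Leg 4: heading 236.3°; drift -20.5° → track 215.8°, groundspeed 54.9 kt
Leg 5: heading 100.9°; drift -8.8° → track 92.1°, groundspeed 160.3 kt
Leg 6: heading 83.0°; drift -2.6° → track 80.4°, groundspeed 163.6 kt

Leg 1: track=155.6°, groundspeed=99.6 kt
Leg 2: track=333.1°, groundspeed=77.1 kt
Leg 3: track=44.3°, groundspeed=151.1 kt
Leg 4: track=215.8°, groundspeed=54.9 kt
Leg 5: track=92.1°, groundspeed=160.3 kt
Leg 6: track=80.4°, groundspeed=163.6 kt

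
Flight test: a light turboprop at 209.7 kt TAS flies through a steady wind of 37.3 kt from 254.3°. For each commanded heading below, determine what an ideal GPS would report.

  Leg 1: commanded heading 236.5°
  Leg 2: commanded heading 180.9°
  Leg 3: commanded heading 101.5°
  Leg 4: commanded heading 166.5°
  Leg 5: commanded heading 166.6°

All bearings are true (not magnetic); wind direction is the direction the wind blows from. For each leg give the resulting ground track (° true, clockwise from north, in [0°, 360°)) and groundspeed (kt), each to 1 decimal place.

Leg 1: track=232.8°, groundspeed=174.6 kt
Leg 2: track=170.7°, groundspeed=202.2 kt
Leg 3: track=97.5°, groundspeed=243.5 kt
Leg 4: track=156.4°, groundspeed=211.6 kt
Leg 5: track=156.5°, groundspeed=211.5 kt

Leg 1: heading 236.5°; drift -3.7° → track 232.8°, groundspeed 174.6 kt
Leg 2: heading 180.9°; drift -10.2° → track 170.7°, groundspeed 202.2 kt
Leg 3: heading 101.5°; drift -4.0° → track 97.5°, groundspeed 243.5 kt
Leg 4: heading 166.5°; drift -10.1° → track 156.4°, groundspeed 211.6 kt
Leg 5: heading 166.6°; drift -10.1° → track 156.5°, groundspeed 211.5 kt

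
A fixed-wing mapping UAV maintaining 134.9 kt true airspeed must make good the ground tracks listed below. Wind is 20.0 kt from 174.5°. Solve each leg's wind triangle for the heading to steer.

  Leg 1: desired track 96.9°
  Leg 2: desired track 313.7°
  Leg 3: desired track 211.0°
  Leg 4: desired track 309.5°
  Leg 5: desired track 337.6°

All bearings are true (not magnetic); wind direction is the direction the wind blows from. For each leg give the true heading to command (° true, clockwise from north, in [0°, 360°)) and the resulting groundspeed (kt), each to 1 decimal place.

Leg 1: heading=105.2°, groundspeed=129.2 kt
Leg 2: heading=308.1°, groundspeed=149.4 kt
Leg 3: heading=205.9°, groundspeed=118.3 kt
Leg 4: heading=303.5°, groundspeed=148.3 kt
Leg 5: heading=335.1°, groundspeed=153.9 kt

Leg 1: desired track 96.9°; wind correction +8.3° → command heading 105.2°, groundspeed 129.2 kt
Leg 2: desired track 313.7°; wind correction -5.6° → command heading 308.1°, groundspeed 149.4 kt
Leg 3: desired track 211.0°; wind correction -5.1° → command heading 205.9°, groundspeed 118.3 kt
Leg 4: desired track 309.5°; wind correction -6.0° → command heading 303.5°, groundspeed 148.3 kt
Leg 5: desired track 337.6°; wind correction -2.5° → command heading 335.1°, groundspeed 153.9 kt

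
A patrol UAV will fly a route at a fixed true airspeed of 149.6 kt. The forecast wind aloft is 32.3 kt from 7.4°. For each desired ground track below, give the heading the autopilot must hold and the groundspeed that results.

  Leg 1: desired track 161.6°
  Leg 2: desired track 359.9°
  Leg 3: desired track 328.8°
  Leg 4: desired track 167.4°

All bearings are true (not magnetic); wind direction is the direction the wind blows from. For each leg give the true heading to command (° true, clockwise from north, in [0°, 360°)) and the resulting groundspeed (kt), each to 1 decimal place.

Leg 1: heading=156.2°, groundspeed=178.0 kt
Leg 2: heading=1.5°, groundspeed=117.5 kt
Leg 3: heading=336.5°, groundspeed=123.0 kt
Leg 4: heading=163.2°, groundspeed=179.5 kt

Leg 1: desired track 161.6°; wind correction -5.4° → command heading 156.2°, groundspeed 178.0 kt
Leg 2: desired track 359.9°; wind correction +1.6° → command heading 1.5°, groundspeed 117.5 kt
Leg 3: desired track 328.8°; wind correction +7.7° → command heading 336.5°, groundspeed 123.0 kt
Leg 4: desired track 167.4°; wind correction -4.2° → command heading 163.2°, groundspeed 179.5 kt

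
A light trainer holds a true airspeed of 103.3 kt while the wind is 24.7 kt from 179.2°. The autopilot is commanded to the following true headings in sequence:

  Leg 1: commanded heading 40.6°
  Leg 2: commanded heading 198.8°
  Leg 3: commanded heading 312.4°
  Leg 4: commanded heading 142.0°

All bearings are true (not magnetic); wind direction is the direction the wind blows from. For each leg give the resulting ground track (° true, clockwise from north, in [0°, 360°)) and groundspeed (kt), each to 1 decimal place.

Leg 1: heading 40.6°; drift -7.6° → track 33.0°, groundspeed 122.9 kt
Leg 2: heading 198.8°; drift +5.9° → track 204.7°, groundspeed 80.5 kt
Leg 3: heading 312.4°; drift +8.5° → track 320.9°, groundspeed 121.5 kt
Leg 4: heading 142.0°; drift -10.1° → track 131.9°, groundspeed 84.9 kt

Leg 1: track=33.0°, groundspeed=122.9 kt
Leg 2: track=204.7°, groundspeed=80.5 kt
Leg 3: track=320.9°, groundspeed=121.5 kt
Leg 4: track=131.9°, groundspeed=84.9 kt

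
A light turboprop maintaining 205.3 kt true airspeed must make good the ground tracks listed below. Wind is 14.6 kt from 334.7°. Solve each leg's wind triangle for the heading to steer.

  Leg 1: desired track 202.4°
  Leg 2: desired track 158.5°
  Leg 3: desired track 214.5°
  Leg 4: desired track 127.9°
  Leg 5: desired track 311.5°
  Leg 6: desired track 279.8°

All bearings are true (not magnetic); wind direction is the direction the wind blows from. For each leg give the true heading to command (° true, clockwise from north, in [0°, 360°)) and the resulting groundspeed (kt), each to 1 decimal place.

Leg 1: desired track 202.4°; wind correction +3.0° → command heading 205.4°, groundspeed 214.8 kt
Leg 2: desired track 158.5°; wind correction +0.3° → command heading 158.8°, groundspeed 219.9 kt
Leg 3: desired track 214.5°; wind correction +3.5° → command heading 218.0°, groundspeed 212.3 kt
Leg 4: desired track 127.9°; wind correction -1.8° → command heading 126.1°, groundspeed 218.2 kt
Leg 5: desired track 311.5°; wind correction +1.6° → command heading 313.1°, groundspeed 191.8 kt
Leg 6: desired track 279.8°; wind correction +3.3° → command heading 283.1°, groundspeed 196.6 kt

Leg 1: heading=205.4°, groundspeed=214.8 kt
Leg 2: heading=158.8°, groundspeed=219.9 kt
Leg 3: heading=218.0°, groundspeed=212.3 kt
Leg 4: heading=126.1°, groundspeed=218.2 kt
Leg 5: heading=313.1°, groundspeed=191.8 kt
Leg 6: heading=283.1°, groundspeed=196.6 kt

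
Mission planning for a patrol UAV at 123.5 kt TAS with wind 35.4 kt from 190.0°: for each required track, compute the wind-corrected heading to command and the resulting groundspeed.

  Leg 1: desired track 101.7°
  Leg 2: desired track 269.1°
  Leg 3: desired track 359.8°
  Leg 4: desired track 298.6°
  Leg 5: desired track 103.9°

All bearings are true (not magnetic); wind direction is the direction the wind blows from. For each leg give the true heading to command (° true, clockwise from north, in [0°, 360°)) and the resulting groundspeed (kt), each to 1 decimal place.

Leg 1: heading=118.3°, groundspeed=117.3 kt
Leg 2: heading=252.8°, groundspeed=111.8 kt
Leg 3: heading=356.9°, groundspeed=158.2 kt
Leg 4: heading=282.8°, groundspeed=130.1 kt
Leg 5: heading=120.5°, groundspeed=115.9 kt

Leg 1: desired track 101.7°; wind correction +16.6° → command heading 118.3°, groundspeed 117.3 kt
Leg 2: desired track 269.1°; wind correction -16.3° → command heading 252.8°, groundspeed 111.8 kt
Leg 3: desired track 359.8°; wind correction -2.9° → command heading 356.9°, groundspeed 158.2 kt
Leg 4: desired track 298.6°; wind correction -15.8° → command heading 282.8°, groundspeed 130.1 kt
Leg 5: desired track 103.9°; wind correction +16.6° → command heading 120.5°, groundspeed 115.9 kt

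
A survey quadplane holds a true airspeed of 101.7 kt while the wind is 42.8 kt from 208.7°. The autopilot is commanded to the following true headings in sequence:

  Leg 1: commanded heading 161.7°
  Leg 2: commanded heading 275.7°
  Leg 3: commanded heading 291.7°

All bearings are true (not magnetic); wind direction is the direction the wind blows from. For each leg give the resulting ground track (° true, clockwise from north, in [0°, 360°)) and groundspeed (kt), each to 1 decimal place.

Leg 1: track=138.4°, groundspeed=79.0 kt
Leg 2: track=300.6°, groundspeed=93.7 kt
Leg 3: track=315.5°, groundspeed=105.4 kt

Leg 1: heading 161.7°; drift -23.3° → track 138.4°, groundspeed 79.0 kt
Leg 2: heading 275.7°; drift +24.9° → track 300.6°, groundspeed 93.7 kt
Leg 3: heading 291.7°; drift +23.8° → track 315.5°, groundspeed 105.4 kt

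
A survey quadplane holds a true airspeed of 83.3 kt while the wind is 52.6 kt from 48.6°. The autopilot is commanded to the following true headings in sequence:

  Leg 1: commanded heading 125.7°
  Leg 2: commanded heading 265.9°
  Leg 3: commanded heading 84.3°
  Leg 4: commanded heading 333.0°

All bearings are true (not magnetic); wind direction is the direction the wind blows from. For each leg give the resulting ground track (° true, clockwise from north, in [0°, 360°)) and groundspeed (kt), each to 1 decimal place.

Leg 1: heading 125.7°; drift +35.6° → track 161.3°, groundspeed 88.0 kt
Leg 2: heading 265.9°; drift -14.3° → track 251.6°, groundspeed 129.1 kt
Leg 3: heading 84.3°; drift +37.1° → track 121.4°, groundspeed 50.9 kt
Leg 4: heading 333.0°; drift -36.0° → track 297.0°, groundspeed 86.8 kt

Leg 1: track=161.3°, groundspeed=88.0 kt
Leg 2: track=251.6°, groundspeed=129.1 kt
Leg 3: track=121.4°, groundspeed=50.9 kt
Leg 4: track=297.0°, groundspeed=86.8 kt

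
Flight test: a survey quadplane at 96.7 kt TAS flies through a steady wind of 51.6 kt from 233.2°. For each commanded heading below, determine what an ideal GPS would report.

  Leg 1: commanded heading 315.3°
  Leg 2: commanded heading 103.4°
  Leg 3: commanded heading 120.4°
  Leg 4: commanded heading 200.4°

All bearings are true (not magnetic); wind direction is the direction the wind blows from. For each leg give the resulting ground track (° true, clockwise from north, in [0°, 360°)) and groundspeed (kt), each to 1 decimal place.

Leg 1: heading 315.3°; drift +29.7° → track 345.0°, groundspeed 103.2 kt
Leg 2: heading 103.4°; drift -17.0° → track 86.4°, groundspeed 135.7 kt
Leg 3: heading 120.4°; drift -22.2° → track 98.2°, groundspeed 126.0 kt
Leg 4: heading 200.4°; drift -27.7° → track 172.7°, groundspeed 60.2 kt

Leg 1: track=345.0°, groundspeed=103.2 kt
Leg 2: track=86.4°, groundspeed=135.7 kt
Leg 3: track=98.2°, groundspeed=126.0 kt
Leg 4: track=172.7°, groundspeed=60.2 kt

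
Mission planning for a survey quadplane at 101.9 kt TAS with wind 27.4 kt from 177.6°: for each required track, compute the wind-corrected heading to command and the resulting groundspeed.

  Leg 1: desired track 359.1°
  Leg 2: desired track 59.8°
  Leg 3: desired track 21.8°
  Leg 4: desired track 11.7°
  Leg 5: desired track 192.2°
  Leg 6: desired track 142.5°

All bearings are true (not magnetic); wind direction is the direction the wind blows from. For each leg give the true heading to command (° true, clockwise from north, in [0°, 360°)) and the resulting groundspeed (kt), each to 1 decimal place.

Leg 1: desired track 359.1°; wind correction +0.4° → command heading 359.5°, groundspeed 129.3 kt
Leg 2: desired track 59.8°; wind correction +13.8° → command heading 73.6°, groundspeed 111.8 kt
Leg 3: desired track 21.8°; wind correction +6.3° → command heading 28.1°, groundspeed 126.3 kt
Leg 4: desired track 11.7°; wind correction +3.8° → command heading 15.5°, groundspeed 128.3 kt
Leg 5: desired track 192.2°; wind correction -3.9° → command heading 188.3°, groundspeed 75.2 kt
Leg 6: desired track 142.5°; wind correction +8.9° → command heading 151.4°, groundspeed 78.3 kt

Leg 1: heading=359.5°, groundspeed=129.3 kt
Leg 2: heading=73.6°, groundspeed=111.8 kt
Leg 3: heading=28.1°, groundspeed=126.3 kt
Leg 4: heading=15.5°, groundspeed=128.3 kt
Leg 5: heading=188.3°, groundspeed=75.2 kt
Leg 6: heading=151.4°, groundspeed=78.3 kt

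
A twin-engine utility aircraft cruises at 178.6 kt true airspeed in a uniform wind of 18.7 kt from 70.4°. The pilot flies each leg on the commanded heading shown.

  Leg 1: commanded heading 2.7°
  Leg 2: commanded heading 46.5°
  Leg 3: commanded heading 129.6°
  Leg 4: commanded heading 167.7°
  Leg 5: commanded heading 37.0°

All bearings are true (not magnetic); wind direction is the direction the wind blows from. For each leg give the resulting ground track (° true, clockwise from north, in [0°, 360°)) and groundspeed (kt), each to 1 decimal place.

Leg 1: heading 2.7°; drift -5.8° → track 356.9°, groundspeed 172.4 kt
Leg 2: heading 46.5°; drift -2.7° → track 43.8°, groundspeed 161.7 kt
Leg 3: heading 129.6°; drift +5.4° → track 135.0°, groundspeed 169.8 kt
Leg 4: heading 167.7°; drift +5.9° → track 173.6°, groundspeed 181.9 kt
Leg 5: heading 37.0°; drift -3.6° → track 33.4°, groundspeed 163.3 kt

Leg 1: track=356.9°, groundspeed=172.4 kt
Leg 2: track=43.8°, groundspeed=161.7 kt
Leg 3: track=135.0°, groundspeed=169.8 kt
Leg 4: track=173.6°, groundspeed=181.9 kt
Leg 5: track=33.4°, groundspeed=163.3 kt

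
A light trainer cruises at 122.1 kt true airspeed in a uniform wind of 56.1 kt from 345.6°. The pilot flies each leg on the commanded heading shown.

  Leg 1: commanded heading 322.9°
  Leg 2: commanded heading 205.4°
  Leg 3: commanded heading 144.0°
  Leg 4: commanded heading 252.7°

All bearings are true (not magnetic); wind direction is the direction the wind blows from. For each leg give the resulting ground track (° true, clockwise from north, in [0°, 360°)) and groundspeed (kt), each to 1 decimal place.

Leg 1: heading 322.9°; drift -17.1° → track 305.8°, groundspeed 73.6 kt
Leg 2: heading 205.4°; drift -12.3° → track 193.1°, groundspeed 169.1 kt
Leg 3: heading 144.0°; drift +6.8° → track 150.8°, groundspeed 175.5 kt
Leg 4: heading 252.7°; drift -24.2° → track 228.5°, groundspeed 136.9 kt

Leg 1: track=305.8°, groundspeed=73.6 kt
Leg 2: track=193.1°, groundspeed=169.1 kt
Leg 3: track=150.8°, groundspeed=175.5 kt
Leg 4: track=228.5°, groundspeed=136.9 kt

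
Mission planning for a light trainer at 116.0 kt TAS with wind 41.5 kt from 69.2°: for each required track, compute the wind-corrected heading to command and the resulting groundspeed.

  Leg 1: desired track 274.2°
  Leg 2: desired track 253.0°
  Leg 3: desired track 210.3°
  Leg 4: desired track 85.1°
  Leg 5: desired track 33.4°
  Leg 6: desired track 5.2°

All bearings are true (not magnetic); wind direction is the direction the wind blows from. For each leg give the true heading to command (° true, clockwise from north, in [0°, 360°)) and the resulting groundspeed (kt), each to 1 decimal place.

Leg 1: desired track 274.2°; wind correction +8.7° → command heading 282.9°, groundspeed 152.3 kt
Leg 2: desired track 253.0°; wind correction +1.4° → command heading 254.4°, groundspeed 157.4 kt
Leg 3: desired track 210.3°; wind correction -13.0° → command heading 197.3°, groundspeed 145.3 kt
Leg 4: desired track 85.1°; wind correction -5.6° → command heading 79.5°, groundspeed 75.5 kt
Leg 5: desired track 33.4°; wind correction +12.1° → command heading 45.5°, groundspeed 79.8 kt
Leg 6: desired track 5.2°; wind correction +18.8° → command heading 24.0°, groundspeed 91.6 kt

Leg 1: heading=282.9°, groundspeed=152.3 kt
Leg 2: heading=254.4°, groundspeed=157.4 kt
Leg 3: heading=197.3°, groundspeed=145.3 kt
Leg 4: heading=79.5°, groundspeed=75.5 kt
Leg 5: heading=45.5°, groundspeed=79.8 kt
Leg 6: heading=24.0°, groundspeed=91.6 kt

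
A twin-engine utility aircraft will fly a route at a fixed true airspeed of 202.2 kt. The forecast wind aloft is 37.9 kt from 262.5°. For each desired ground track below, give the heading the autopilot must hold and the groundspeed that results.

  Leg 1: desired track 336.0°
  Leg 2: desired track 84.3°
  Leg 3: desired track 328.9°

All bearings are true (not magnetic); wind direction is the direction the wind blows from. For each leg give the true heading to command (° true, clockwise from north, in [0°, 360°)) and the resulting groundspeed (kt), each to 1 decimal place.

Leg 1: desired track 336.0°; wind correction -10.4° → command heading 325.6°, groundspeed 188.1 kt
Leg 2: desired track 84.3°; wind correction +0.3° → command heading 84.6°, groundspeed 240.1 kt
Leg 3: desired track 328.9°; wind correction -9.9° → command heading 319.0°, groundspeed 184.0 kt

Leg 1: heading=325.6°, groundspeed=188.1 kt
Leg 2: heading=84.6°, groundspeed=240.1 kt
Leg 3: heading=319.0°, groundspeed=184.0 kt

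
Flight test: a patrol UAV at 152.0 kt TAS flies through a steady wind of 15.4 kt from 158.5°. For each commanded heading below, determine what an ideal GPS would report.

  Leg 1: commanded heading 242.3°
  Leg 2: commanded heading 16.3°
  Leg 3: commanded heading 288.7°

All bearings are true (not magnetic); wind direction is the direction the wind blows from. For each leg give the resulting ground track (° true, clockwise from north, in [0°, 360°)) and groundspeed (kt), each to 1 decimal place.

Leg 1: heading 242.3°; drift +5.8° → track 248.1°, groundspeed 151.1 kt
Leg 2: heading 16.3°; drift -3.3° → track 13.0°, groundspeed 164.4 kt
Leg 3: heading 288.7°; drift +4.2° → track 292.9°, groundspeed 162.4 kt

Leg 1: track=248.1°, groundspeed=151.1 kt
Leg 2: track=13.0°, groundspeed=164.4 kt
Leg 3: track=292.9°, groundspeed=162.4 kt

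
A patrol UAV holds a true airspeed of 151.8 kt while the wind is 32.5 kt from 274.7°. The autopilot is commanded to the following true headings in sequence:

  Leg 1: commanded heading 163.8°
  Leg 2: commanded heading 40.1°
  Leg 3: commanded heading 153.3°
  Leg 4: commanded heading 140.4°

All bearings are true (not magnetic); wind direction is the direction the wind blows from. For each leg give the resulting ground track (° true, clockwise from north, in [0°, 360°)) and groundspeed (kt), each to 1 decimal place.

Leg 1: heading 163.8°; drift -10.5° → track 153.3°, groundspeed 166.2 kt
Leg 2: heading 40.1°; drift +8.8° → track 48.9°, groundspeed 172.7 kt
Leg 3: heading 153.3°; drift -9.3° → track 144.0°, groundspeed 171.0 kt
Leg 4: heading 140.4°; drift -7.6° → track 132.8°, groundspeed 176.0 kt

Leg 1: track=153.3°, groundspeed=166.2 kt
Leg 2: track=48.9°, groundspeed=172.7 kt
Leg 3: track=144.0°, groundspeed=171.0 kt
Leg 4: track=132.8°, groundspeed=176.0 kt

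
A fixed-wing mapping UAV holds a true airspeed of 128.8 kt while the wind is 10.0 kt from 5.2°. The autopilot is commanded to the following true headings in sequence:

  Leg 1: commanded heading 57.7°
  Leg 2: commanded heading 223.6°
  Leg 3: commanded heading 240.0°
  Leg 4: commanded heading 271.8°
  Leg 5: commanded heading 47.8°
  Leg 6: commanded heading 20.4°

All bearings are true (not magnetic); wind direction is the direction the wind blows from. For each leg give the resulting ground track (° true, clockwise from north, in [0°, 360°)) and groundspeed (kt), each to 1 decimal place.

Leg 1: heading 57.7°; drift +3.7° → track 61.4°, groundspeed 123.0 kt
Leg 2: heading 223.6°; drift -2.6° → track 221.0°, groundspeed 136.8 kt
Leg 3: heading 240.0°; drift -3.5° → track 236.5°, groundspeed 134.8 kt
Leg 4: heading 271.8°; drift -4.4° → track 267.4°, groundspeed 129.8 kt
Leg 5: heading 47.8°; drift +3.2° → track 51.0°, groundspeed 121.6 kt
Leg 6: heading 20.4°; drift +1.3° → track 21.7°, groundspeed 119.2 kt

Leg 1: track=61.4°, groundspeed=123.0 kt
Leg 2: track=221.0°, groundspeed=136.8 kt
Leg 3: track=236.5°, groundspeed=134.8 kt
Leg 4: track=267.4°, groundspeed=129.8 kt
Leg 5: track=51.0°, groundspeed=121.6 kt
Leg 6: track=21.7°, groundspeed=119.2 kt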